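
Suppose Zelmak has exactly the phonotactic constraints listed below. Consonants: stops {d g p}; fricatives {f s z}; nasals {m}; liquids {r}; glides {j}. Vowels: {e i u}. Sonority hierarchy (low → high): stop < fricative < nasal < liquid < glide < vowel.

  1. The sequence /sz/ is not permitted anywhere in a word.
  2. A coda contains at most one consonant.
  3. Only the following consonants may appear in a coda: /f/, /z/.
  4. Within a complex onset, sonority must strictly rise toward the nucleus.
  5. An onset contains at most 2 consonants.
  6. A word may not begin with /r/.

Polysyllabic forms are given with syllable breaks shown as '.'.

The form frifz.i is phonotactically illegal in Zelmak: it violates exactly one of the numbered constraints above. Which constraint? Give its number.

frifz.i: syllable 1 coda /fz/ has 2 consonants (> 1).
This is a violation of constraint 2: "A coda contains at most one consonant."
The remaining constraints (1, 3, 4, 5, 6) are satisfied.

2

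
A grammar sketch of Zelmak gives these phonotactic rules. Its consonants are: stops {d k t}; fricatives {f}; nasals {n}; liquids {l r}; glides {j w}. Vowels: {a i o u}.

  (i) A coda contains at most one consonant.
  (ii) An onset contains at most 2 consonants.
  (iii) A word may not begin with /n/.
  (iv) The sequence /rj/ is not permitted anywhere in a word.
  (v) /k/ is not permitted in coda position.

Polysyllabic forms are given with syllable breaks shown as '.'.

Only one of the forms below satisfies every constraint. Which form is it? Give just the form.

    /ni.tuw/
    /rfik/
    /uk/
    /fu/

/fu/

/ni.tuw/ — violates constraint (iii): word begins with /n/ → phonotactically illegal
/rfik/ — violates constraint (v): syllable 1 coda contains /k/ → phonotactically illegal
/uk/ — violates constraint (v): syllable 1 coda contains /k/ → phonotactically illegal
/fu/ — σ1 onset /f/, coda /∅/ ok → phonotactically legal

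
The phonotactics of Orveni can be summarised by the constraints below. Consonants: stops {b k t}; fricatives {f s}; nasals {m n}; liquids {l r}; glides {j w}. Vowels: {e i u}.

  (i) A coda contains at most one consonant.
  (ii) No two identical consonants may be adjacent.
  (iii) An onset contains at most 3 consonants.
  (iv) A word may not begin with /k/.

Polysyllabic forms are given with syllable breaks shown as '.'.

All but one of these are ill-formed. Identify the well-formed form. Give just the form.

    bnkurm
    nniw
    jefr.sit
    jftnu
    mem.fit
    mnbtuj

mem.fit

bnkurm — violates constraint (i): syllable 1 coda /rm/ has 2 consonants (> 1) → ill-formed
nniw — violates constraint (ii): adjacent identical consonants /nn/ → ill-formed
jefr.sit — violates constraint (i): syllable 1 coda /fr/ has 2 consonants (> 1) → ill-formed
jftnu — violates constraint (iii): syllable 1 onset /jftn/ has 4 consonants (> 3) → ill-formed
mem.fit — σ1 onset /m/, coda /m/ ok; σ2 onset /f/, coda /t/ ok → well-formed
mnbtuj — violates constraint (iii): syllable 1 onset /mnbt/ has 4 consonants (> 3) → ill-formed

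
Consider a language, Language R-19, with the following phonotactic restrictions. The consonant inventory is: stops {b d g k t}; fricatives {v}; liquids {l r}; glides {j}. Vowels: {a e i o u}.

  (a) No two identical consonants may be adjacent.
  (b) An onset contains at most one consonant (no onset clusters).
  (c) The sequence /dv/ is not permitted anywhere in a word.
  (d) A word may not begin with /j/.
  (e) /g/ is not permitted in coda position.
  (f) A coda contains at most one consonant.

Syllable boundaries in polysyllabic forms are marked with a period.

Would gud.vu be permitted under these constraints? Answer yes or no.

no

gud.vu — violates constraint (c): contains banned sequence /dv/ → not permitted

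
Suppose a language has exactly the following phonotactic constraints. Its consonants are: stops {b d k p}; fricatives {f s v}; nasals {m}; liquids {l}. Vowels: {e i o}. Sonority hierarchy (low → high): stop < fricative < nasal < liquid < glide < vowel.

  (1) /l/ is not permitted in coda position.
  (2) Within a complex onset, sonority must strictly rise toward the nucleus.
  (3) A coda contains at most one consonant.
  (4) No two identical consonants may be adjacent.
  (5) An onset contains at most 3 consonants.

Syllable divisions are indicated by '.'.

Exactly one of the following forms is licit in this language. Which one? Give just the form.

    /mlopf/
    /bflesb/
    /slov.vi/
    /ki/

/ki/

/mlopf/ — violates constraint 3: syllable 1 coda /pf/ has 2 consonants (> 1) → illicit
/bflesb/ — violates constraint 3: syllable 1 coda /sb/ has 2 consonants (> 1) → illicit
/slov.vi/ — violates constraint 4: adjacent identical consonants /vv/ → illicit
/ki/ — σ1 onset /k/, coda /∅/ ok → licit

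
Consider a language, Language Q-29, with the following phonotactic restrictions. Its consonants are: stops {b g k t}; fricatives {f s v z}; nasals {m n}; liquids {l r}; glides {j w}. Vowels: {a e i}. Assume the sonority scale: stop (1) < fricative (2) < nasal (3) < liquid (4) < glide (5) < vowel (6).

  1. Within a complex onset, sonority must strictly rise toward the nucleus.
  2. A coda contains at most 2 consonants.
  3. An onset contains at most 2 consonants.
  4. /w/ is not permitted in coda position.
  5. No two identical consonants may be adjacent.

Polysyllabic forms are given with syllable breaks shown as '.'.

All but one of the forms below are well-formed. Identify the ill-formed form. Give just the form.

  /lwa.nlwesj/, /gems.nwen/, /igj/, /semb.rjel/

/lwa.nlwesj/

/lwa.nlwesj/ — violates constraint 3: syllable 2 onset /nlw/ has 3 consonants (> 2) → ill-formed
/gems.nwen/ — σ1 onset /g/, coda /ms/ (2C) ok; σ2 onset /nw/ (3→5 rises), coda /n/ ok → well-formed
/igj/ — σ1 onset /∅/, coda /gj/ (2C) ok → well-formed
/semb.rjel/ — σ1 onset /s/, coda /mb/ (2C) ok; σ2 onset /rj/ (4→5 rises), coda /l/ ok → well-formed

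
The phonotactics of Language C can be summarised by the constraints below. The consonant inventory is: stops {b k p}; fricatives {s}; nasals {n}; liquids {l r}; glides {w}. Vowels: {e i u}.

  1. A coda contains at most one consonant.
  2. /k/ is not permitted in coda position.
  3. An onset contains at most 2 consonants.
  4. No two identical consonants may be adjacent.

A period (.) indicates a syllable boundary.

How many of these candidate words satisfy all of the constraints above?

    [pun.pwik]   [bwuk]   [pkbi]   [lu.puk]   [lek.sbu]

0

[pun.pwik] — violates constraint 2: syllable 2 coda contains /k/ → illicit
[bwuk] — violates constraint 2: syllable 1 coda contains /k/ → illicit
[pkbi] — violates constraint 3: syllable 1 onset /pkb/ has 3 consonants (> 2) → illicit
[lu.puk] — violates constraint 2: syllable 2 coda contains /k/ → illicit
[lek.sbu] — violates constraint 2: syllable 1 coda contains /k/ → illicit
No form is licit → 0.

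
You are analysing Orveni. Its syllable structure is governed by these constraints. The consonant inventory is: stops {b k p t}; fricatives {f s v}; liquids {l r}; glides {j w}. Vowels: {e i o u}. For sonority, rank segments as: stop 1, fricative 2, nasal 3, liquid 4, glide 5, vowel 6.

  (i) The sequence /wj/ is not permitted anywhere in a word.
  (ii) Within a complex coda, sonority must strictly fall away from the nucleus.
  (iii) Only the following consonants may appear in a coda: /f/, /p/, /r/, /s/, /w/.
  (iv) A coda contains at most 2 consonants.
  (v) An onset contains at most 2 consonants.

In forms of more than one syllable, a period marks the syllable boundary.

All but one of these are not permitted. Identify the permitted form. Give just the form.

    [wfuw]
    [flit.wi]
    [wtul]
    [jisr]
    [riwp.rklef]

[wfuw] — σ1 onset /wf/ (2C), coda /w/ ok → permitted
[flit.wi] — violates constraint (iii): syllable 1 coda contains /t/, which is not a licensed coda consonant → not permitted
[wtul] — violates constraint (iii): syllable 1 coda contains /l/, which is not a licensed coda consonant → not permitted
[jisr] — violates constraint (ii): syllable 1 coda /sr/: /s/ (fricative, 2) → /r/ (liquid, 4) does not fall → not permitted
[riwp.rklef] — violates constraint (v): syllable 2 onset /rkl/ has 3 consonants (> 2) → not permitted

[wfuw]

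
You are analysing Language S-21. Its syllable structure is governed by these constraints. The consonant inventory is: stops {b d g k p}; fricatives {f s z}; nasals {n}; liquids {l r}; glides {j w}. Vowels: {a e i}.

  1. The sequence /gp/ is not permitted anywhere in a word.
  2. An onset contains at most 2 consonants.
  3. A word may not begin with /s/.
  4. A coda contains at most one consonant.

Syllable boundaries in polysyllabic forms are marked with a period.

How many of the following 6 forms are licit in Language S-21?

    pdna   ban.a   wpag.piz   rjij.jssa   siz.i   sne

1

pdna — violates constraint 2: syllable 1 onset /pdn/ has 3 consonants (> 2) → illicit
ban.a — σ1 onset /b/, coda /n/ ok; σ2 onset /∅/, coda /∅/ ok → licit
wpag.piz — violates constraint 1: contains banned sequence /gp/ → illicit
rjij.jssa — violates constraint 2: syllable 2 onset /jss/ has 3 consonants (> 2) → illicit
siz.i — violates constraint 3: word begins with /s/ → illicit
sne — violates constraint 3: word begins with /s/ → illicit
Licit: ban.a → 1.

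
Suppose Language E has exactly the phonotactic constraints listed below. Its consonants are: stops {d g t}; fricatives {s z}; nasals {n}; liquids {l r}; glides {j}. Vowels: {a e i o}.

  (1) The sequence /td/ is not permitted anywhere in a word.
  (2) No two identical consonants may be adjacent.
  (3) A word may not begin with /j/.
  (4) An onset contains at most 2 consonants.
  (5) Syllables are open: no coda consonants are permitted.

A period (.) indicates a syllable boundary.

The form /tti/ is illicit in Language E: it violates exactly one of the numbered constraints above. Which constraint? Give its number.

2

/tti/: adjacent identical consonants /tt/.
This is a violation of constraint 2: "No two identical consonants may be adjacent."
The remaining constraints (1, 3, 4, 5) are satisfied.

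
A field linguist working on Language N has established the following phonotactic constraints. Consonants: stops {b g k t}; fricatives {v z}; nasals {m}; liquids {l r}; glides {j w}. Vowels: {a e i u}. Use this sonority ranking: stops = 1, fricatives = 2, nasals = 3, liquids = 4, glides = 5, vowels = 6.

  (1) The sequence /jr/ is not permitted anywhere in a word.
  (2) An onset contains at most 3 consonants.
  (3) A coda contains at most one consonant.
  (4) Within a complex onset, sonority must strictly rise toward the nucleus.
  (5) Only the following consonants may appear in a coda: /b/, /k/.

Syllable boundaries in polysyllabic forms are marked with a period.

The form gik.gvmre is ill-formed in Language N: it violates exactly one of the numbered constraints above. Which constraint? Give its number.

gik.gvmre: syllable 2 onset /gvmr/ has 4 consonants (> 3).
This is a violation of constraint 2: "An onset contains at most 3 consonants."
The remaining constraints (1, 3, 4, 5) are satisfied.

2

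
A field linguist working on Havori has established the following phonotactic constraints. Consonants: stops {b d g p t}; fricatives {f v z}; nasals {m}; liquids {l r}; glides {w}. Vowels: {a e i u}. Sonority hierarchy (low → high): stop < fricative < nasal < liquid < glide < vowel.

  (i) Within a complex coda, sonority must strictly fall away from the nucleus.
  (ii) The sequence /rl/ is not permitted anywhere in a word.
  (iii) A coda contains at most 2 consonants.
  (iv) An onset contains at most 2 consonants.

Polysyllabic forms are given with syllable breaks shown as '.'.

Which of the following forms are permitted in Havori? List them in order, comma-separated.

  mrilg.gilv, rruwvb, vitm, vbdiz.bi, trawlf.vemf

mrilg.gilv

mrilg.gilv — σ1 onset /mr/ (2C), coda /lg/ (4→1 falls) ok; σ2 onset /g/, coda /lv/ (4→2 falls) ok → permitted
rruwvb — violates constraint (iii): syllable 1 coda /wvb/ has 3 consonants (> 2) → not permitted
vitm — violates constraint (i): syllable 1 coda /tm/: /t/ (stop, 1) → /m/ (nasal, 3) does not fall → not permitted
vbdiz.bi — violates constraint (iv): syllable 1 onset /vbd/ has 3 consonants (> 2) → not permitted
trawlf.vemf — violates constraint (iii): syllable 1 coda /wlf/ has 3 consonants (> 2) → not permitted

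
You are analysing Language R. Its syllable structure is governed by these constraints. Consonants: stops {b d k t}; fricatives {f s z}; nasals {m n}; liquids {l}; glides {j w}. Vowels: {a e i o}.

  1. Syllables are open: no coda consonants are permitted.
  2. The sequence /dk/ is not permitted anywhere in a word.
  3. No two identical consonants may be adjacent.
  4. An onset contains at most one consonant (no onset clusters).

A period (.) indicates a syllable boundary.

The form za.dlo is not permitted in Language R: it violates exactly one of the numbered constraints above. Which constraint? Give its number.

4

za.dlo: syllable 2 onset /dl/ has 2 consonants (> 1).
This is a violation of constraint 4: "An onset contains at most one consonant (no onset clusters)."
The remaining constraints (1, 2, 3) are satisfied.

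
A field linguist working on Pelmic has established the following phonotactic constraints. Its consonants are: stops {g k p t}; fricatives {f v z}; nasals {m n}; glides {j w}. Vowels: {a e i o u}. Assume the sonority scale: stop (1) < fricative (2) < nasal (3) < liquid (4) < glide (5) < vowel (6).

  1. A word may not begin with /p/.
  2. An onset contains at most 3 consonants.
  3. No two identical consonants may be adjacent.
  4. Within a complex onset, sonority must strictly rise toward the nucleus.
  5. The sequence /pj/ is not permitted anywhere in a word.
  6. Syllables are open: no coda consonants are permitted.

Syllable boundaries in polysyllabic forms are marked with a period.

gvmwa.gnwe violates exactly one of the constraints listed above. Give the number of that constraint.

gvmwa.gnwe: syllable 1 onset /gvmw/ has 4 consonants (> 3).
This is a violation of constraint 2: "An onset contains at most 3 consonants."
The remaining constraints (1, 3, 4, 5, 6) are satisfied.

2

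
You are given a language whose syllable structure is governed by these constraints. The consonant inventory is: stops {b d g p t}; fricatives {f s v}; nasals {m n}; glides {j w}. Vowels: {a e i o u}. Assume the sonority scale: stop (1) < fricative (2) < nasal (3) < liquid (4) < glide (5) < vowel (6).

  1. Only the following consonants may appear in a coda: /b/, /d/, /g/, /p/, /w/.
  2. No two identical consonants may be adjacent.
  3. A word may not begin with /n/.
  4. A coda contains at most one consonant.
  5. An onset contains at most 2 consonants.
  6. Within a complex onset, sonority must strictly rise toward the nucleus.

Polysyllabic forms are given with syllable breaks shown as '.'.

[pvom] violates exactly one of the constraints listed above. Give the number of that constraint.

1

[pvom]: syllable 1 coda contains /m/, which is not a licensed coda consonant.
This is a violation of constraint 1: "Only the following consonants may appear in a coda: /b/, /d/, /g/, /p/, /w/."
The remaining constraints (2, 3, 4, 5, 6) are satisfied.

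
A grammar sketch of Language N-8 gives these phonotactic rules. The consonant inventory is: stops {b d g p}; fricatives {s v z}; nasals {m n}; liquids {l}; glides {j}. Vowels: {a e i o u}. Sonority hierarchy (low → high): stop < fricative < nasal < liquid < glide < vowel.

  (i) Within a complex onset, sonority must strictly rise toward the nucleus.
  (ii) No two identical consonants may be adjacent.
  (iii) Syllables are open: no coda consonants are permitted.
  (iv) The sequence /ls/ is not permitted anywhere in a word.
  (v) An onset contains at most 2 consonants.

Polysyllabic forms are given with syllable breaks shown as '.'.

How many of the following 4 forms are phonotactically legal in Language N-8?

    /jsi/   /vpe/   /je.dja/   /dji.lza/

1

/jsi/ — violates constraint (i): syllable 1 onset /js/: /j/ (glide, 5) → /s/ (fricative, 2) does not rise → phonotactically illegal
/vpe/ — violates constraint (i): syllable 1 onset /vp/: /v/ (fricative, 2) → /p/ (stop, 1) does not rise → phonotactically illegal
/je.dja/ — σ1 onset /j/, coda /∅/ ok; σ2 onset /dj/ (1→5 rises), coda /∅/ ok → phonotactically legal
/dji.lza/ — violates constraint (i): syllable 2 onset /lz/: /l/ (liquid, 4) → /z/ (fricative, 2) does not rise → phonotactically illegal
Phonotactically legal: /je.dja/ → 1.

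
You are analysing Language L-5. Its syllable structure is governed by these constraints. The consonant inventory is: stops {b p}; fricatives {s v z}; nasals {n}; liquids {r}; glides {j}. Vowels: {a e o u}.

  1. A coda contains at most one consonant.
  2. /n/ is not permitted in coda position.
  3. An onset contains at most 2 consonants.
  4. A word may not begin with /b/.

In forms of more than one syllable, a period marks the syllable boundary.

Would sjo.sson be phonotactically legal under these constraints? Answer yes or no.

sjo.sson — violates constraint 2: syllable 2 coda contains /n/ → phonotactically illegal

no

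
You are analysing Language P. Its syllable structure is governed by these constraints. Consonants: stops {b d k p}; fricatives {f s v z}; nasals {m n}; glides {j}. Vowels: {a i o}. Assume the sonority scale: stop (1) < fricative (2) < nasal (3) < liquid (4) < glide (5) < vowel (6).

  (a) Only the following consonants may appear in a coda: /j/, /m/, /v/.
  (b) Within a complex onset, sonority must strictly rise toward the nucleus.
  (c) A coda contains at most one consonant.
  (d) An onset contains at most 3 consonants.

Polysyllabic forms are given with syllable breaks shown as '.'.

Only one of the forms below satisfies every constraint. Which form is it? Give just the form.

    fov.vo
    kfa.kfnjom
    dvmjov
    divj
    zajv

fov.vo

fov.vo — σ1 onset /f/, coda /v/ ok; σ2 onset /v/, coda /∅/ ok → licit
kfa.kfnjom — violates constraint (d): syllable 2 onset /kfnj/ has 4 consonants (> 3) → illicit
dvmjov — violates constraint (d): syllable 1 onset /dvmj/ has 4 consonants (> 3) → illicit
divj — violates constraint (c): syllable 1 coda /vj/ has 2 consonants (> 1) → illicit
zajv — violates constraint (c): syllable 1 coda /jv/ has 2 consonants (> 1) → illicit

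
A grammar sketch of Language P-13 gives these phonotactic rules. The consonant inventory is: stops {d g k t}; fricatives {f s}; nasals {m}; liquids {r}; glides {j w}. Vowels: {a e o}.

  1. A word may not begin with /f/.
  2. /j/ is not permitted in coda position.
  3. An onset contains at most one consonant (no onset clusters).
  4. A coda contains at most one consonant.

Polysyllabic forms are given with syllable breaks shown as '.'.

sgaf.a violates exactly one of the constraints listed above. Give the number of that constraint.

3

sgaf.a: syllable 1 onset /sg/ has 2 consonants (> 1).
This is a violation of constraint 3: "An onset contains at most one consonant (no onset clusters)."
The remaining constraints (1, 2, 4) are satisfied.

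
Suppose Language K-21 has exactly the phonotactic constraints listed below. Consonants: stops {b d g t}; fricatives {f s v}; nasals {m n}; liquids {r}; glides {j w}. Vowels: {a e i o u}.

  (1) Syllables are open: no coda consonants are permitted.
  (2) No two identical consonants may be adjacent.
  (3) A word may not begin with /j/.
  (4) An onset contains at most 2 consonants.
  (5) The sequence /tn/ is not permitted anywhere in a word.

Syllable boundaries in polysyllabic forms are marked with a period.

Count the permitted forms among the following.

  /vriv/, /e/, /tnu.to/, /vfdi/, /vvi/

1

/vriv/ — violates constraint 1: syllable 1 coda /v/ has 1 consonant (> 0) → not permitted
/e/ — σ1 onset /∅/, coda /∅/ ok → permitted
/tnu.to/ — violates constraint 5: contains banned sequence /tn/ → not permitted
/vfdi/ — violates constraint 4: syllable 1 onset /vfd/ has 3 consonants (> 2) → not permitted
/vvi/ — violates constraint 2: adjacent identical consonants /vv/ → not permitted
Permitted: /e/ → 1.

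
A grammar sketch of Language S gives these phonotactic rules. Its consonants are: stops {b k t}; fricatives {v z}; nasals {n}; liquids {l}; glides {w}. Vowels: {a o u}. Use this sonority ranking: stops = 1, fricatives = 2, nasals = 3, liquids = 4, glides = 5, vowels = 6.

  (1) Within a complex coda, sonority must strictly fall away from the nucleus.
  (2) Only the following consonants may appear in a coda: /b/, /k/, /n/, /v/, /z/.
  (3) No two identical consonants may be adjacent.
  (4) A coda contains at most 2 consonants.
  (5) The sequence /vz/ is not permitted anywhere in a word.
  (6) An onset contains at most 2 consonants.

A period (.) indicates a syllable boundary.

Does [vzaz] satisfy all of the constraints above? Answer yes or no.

no

[vzaz] — violates constraint 5: contains banned sequence /vz/ → ill-formed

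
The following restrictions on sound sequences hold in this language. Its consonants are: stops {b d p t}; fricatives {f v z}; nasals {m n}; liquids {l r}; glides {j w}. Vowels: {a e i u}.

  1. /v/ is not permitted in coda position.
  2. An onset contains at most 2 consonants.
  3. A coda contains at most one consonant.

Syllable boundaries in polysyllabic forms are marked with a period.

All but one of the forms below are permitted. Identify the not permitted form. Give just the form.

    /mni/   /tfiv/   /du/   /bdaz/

/mni/ — σ1 onset /mn/ (2C), coda /∅/ ok → permitted
/tfiv/ — violates constraint 1: syllable 1 coda contains /v/ → not permitted
/du/ — σ1 onset /d/, coda /∅/ ok → permitted
/bdaz/ — σ1 onset /bd/ (2C), coda /z/ ok → permitted

/tfiv/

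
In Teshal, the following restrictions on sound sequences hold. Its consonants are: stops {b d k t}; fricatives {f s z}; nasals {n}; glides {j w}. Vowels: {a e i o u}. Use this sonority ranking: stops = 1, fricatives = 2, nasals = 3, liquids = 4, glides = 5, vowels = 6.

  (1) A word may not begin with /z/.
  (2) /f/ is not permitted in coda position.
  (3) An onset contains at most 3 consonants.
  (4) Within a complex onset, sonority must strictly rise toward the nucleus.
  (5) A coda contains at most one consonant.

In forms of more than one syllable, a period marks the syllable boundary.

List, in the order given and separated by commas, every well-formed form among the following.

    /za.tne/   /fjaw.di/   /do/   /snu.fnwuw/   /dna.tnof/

/za.tne/ — violates constraint 1: word begins with /z/ → ill-formed
/fjaw.di/ — σ1 onset /fj/ (2→5 rises), coda /w/ ok; σ2 onset /d/, coda /∅/ ok → well-formed
/do/ — σ1 onset /d/, coda /∅/ ok → well-formed
/snu.fnwuw/ — σ1 onset /sn/ (2→3 rises), coda /∅/ ok; σ2 onset /fnw/ (2→3→5 rises), coda /w/ ok → well-formed
/dna.tnof/ — violates constraint 2: syllable 2 coda contains /f/ → ill-formed

/fjaw.di/, /do/, /snu.fnwuw/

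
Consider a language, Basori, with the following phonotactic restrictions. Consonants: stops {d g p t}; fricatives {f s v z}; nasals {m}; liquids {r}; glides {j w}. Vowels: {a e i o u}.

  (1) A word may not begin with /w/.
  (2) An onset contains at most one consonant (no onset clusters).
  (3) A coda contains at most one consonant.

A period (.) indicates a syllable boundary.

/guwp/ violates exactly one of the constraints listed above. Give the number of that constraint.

/guwp/: syllable 1 coda /wp/ has 2 consonants (> 1).
This is a violation of constraint 3: "A coda contains at most one consonant."
The remaining constraints (1, 2) are satisfied.

3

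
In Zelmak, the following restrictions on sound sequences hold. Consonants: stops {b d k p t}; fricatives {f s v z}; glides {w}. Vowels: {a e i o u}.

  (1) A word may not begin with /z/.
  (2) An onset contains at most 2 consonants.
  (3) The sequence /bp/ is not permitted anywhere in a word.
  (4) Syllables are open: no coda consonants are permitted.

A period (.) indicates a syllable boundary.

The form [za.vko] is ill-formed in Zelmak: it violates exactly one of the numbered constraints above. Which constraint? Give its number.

[za.vko]: word begins with /z/.
This is a violation of constraint 1: "A word may not begin with /z/."
The remaining constraints (2, 3, 4) are satisfied.

1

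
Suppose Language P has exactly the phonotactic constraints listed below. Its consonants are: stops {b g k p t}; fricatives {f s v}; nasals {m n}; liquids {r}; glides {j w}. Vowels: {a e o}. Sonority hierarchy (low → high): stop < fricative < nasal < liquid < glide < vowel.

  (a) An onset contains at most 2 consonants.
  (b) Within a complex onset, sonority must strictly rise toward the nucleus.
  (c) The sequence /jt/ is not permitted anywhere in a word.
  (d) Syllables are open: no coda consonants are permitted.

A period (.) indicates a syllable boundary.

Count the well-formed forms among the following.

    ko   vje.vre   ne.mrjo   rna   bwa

3

ko — σ1 onset /k/, coda /∅/ ok → well-formed
vje.vre — σ1 onset /vj/ (2→5 rises), coda /∅/ ok; σ2 onset /vr/ (2→4 rises), coda /∅/ ok → well-formed
ne.mrjo — violates constraint (a): syllable 2 onset /mrj/ has 3 consonants (> 2) → ill-formed
rna — violates constraint (b): syllable 1 onset /rn/: /r/ (liquid, 4) → /n/ (nasal, 3) does not rise → ill-formed
bwa — σ1 onset /bw/ (1→5 rises), coda /∅/ ok → well-formed
Well-formed: ko, vje.vre, bwa → 3.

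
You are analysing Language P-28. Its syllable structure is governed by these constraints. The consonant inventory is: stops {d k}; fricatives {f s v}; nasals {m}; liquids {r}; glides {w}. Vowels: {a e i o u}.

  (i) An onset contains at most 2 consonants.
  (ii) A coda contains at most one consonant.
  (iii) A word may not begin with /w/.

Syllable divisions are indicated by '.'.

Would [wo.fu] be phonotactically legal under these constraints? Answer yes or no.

no

[wo.fu] — violates constraint (iii): word begins with /w/ → phonotactically illegal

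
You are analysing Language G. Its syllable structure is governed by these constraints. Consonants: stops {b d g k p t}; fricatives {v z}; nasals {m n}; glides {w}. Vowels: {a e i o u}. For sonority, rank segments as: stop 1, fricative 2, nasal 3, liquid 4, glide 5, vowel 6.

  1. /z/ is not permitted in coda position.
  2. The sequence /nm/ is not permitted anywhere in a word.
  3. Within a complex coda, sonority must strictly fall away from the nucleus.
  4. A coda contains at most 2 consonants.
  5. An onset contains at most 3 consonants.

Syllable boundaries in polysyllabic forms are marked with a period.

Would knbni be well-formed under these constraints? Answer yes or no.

no

knbni — violates constraint 5: syllable 1 onset /knbn/ has 4 consonants (> 3) → ill-formed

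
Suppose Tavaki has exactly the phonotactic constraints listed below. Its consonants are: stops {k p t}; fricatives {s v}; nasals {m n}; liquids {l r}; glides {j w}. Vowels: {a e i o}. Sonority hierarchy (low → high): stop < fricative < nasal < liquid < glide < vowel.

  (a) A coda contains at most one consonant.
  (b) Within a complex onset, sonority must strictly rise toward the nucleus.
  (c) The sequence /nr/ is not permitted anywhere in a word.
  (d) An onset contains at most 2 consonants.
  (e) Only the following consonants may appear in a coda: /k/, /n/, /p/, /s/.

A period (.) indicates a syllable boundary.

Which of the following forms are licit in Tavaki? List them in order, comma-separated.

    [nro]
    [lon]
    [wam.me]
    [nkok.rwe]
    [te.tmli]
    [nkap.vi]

[nro] — violates constraint (c): contains banned sequence /nr/ → illicit
[lon] — σ1 onset /l/, coda /n/ ok → licit
[wam.me] — violates constraint (e): syllable 1 coda contains /m/, which is not a licensed coda consonant → illicit
[nkok.rwe] — violates constraint (b): syllable 1 onset /nk/: /n/ (nasal, 3) → /k/ (stop, 1) does not rise → illicit
[te.tmli] — violates constraint (d): syllable 2 onset /tml/ has 3 consonants (> 2) → illicit
[nkap.vi] — violates constraint (b): syllable 1 onset /nk/: /n/ (nasal, 3) → /k/ (stop, 1) does not rise → illicit

[lon]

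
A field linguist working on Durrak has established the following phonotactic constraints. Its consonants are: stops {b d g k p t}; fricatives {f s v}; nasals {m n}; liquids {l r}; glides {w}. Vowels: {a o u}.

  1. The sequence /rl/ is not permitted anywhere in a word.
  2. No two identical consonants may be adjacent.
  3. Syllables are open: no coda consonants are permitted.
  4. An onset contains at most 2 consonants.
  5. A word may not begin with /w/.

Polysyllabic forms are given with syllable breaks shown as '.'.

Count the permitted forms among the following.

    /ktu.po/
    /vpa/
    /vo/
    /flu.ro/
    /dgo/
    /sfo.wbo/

6

/ktu.po/ — σ1 onset /kt/ (2C), coda /∅/ ok; σ2 onset /p/, coda /∅/ ok → permitted
/vpa/ — σ1 onset /vp/ (2C), coda /∅/ ok → permitted
/vo/ — σ1 onset /v/, coda /∅/ ok → permitted
/flu.ro/ — σ1 onset /fl/ (2C), coda /∅/ ok; σ2 onset /r/, coda /∅/ ok → permitted
/dgo/ — σ1 onset /dg/ (2C), coda /∅/ ok → permitted
/sfo.wbo/ — σ1 onset /sf/ (2C), coda /∅/ ok; σ2 onset /wb/ (2C), coda /∅/ ok → permitted
Permitted: /ktu.po/, /vpa/, /vo/, /flu.ro/, /dgo/, /sfo.wbo/ → 6.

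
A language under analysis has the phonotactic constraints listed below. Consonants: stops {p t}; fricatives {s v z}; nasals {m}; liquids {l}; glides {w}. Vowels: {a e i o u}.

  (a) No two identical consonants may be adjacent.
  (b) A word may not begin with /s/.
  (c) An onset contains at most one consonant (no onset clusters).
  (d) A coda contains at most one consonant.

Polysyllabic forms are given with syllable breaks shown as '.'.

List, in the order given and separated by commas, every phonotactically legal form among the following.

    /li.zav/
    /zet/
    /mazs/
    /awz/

/li.zav/, /zet/

/li.zav/ — σ1 onset /l/, coda /∅/ ok; σ2 onset /z/, coda /v/ ok → phonotactically legal
/zet/ — σ1 onset /z/, coda /t/ ok → phonotactically legal
/mazs/ — violates constraint (d): syllable 1 coda /zs/ has 2 consonants (> 1) → phonotactically illegal
/awz/ — violates constraint (d): syllable 1 coda /wz/ has 2 consonants (> 1) → phonotactically illegal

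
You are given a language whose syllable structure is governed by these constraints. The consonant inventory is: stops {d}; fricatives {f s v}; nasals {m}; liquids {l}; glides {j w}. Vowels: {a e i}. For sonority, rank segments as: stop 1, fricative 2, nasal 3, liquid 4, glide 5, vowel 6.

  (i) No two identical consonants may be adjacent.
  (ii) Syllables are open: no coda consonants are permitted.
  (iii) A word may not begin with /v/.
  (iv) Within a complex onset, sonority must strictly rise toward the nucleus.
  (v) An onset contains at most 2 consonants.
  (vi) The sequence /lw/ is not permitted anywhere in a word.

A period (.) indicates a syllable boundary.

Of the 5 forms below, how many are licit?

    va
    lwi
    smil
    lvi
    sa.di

va — violates constraint (iii): word begins with /v/ → illicit
lwi — violates constraint (vi): contains banned sequence /lw/ → illicit
smil — violates constraint (ii): syllable 1 coda /l/ has 1 consonant (> 0) → illicit
lvi — violates constraint (iv): syllable 1 onset /lv/: /l/ (liquid, 4) → /v/ (fricative, 2) does not rise → illicit
sa.di — σ1 onset /s/, coda /∅/ ok; σ2 onset /d/, coda /∅/ ok → licit
Licit: sa.di → 1.

1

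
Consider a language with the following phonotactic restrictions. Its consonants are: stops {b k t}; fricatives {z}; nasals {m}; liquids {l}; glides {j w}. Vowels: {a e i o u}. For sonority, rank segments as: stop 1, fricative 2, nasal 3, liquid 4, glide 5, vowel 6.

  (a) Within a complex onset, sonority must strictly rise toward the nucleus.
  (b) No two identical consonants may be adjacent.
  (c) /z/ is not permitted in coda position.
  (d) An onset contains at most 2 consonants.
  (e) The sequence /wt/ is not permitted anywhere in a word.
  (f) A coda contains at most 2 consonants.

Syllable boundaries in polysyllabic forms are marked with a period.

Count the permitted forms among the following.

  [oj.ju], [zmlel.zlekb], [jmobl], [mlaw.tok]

[oj.ju] — violates constraint (b): adjacent identical consonants /jj/ → not permitted
[zmlel.zlekb] — violates constraint (d): syllable 1 onset /zml/ has 3 consonants (> 2) → not permitted
[jmobl] — violates constraint (a): syllable 1 onset /jm/: /j/ (glide, 5) → /m/ (nasal, 3) does not rise → not permitted
[mlaw.tok] — violates constraint (e): contains banned sequence /wt/ → not permitted
No form is permitted → 0.

0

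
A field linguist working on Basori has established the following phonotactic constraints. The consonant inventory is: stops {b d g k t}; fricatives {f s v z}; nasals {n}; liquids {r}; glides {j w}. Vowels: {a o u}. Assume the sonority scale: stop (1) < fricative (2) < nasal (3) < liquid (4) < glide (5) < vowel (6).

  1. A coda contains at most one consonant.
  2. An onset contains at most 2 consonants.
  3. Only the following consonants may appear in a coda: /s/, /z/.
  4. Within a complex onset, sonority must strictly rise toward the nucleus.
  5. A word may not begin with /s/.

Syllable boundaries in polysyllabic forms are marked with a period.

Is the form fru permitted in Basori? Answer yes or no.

yes

fru — σ1 onset /fr/ (2→4 rises), coda /∅/ ok → permitted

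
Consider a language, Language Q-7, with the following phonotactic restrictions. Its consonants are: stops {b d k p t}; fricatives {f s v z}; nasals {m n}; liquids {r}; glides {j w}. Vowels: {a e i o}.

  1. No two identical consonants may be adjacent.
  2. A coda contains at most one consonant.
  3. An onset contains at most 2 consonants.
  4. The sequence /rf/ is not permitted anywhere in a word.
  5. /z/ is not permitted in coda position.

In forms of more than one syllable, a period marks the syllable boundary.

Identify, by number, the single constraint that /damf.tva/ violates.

/damf.tva/: syllable 1 coda /mf/ has 2 consonants (> 1).
This is a violation of constraint 2: "A coda contains at most one consonant."
The remaining constraints (1, 3, 4, 5) are satisfied.

2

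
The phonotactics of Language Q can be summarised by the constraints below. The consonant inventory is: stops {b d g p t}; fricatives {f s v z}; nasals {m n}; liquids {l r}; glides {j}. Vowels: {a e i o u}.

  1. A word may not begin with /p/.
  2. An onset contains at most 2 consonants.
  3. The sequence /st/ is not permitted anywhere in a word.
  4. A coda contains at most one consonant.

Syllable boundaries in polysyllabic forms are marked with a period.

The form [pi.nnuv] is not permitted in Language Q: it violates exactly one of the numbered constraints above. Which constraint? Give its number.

[pi.nnuv]: word begins with /p/.
This is a violation of constraint 1: "A word may not begin with /p/."
The remaining constraints (2, 3, 4) are satisfied.

1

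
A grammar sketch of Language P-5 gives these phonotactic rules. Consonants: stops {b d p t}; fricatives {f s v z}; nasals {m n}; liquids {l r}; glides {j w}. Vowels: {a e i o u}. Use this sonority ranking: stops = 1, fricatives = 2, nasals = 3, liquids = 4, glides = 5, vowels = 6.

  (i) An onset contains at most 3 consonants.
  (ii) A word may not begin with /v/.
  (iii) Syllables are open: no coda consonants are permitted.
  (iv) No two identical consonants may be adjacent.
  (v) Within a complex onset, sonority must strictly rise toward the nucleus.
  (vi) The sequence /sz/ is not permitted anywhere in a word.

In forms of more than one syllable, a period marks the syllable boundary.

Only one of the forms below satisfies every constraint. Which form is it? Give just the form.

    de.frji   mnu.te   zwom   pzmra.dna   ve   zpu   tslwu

de.frji

de.frji — σ1 onset /d/, coda /∅/ ok; σ2 onset /frj/ (2→4→5 rises), coda /∅/ ok → phonotactically legal
mnu.te — violates constraint (v): syllable 1 onset /mn/: /m/ (nasal, 3) → /n/ (nasal, 3) does not rise → phonotactically illegal
zwom — violates constraint (iii): syllable 1 coda /m/ has 1 consonant (> 0) → phonotactically illegal
pzmra.dna — violates constraint (i): syllable 1 onset /pzmr/ has 4 consonants (> 3) → phonotactically illegal
ve — violates constraint (ii): word begins with /v/ → phonotactically illegal
zpu — violates constraint (v): syllable 1 onset /zp/: /z/ (fricative, 2) → /p/ (stop, 1) does not rise → phonotactically illegal
tslwu — violates constraint (i): syllable 1 onset /tslw/ has 4 consonants (> 3) → phonotactically illegal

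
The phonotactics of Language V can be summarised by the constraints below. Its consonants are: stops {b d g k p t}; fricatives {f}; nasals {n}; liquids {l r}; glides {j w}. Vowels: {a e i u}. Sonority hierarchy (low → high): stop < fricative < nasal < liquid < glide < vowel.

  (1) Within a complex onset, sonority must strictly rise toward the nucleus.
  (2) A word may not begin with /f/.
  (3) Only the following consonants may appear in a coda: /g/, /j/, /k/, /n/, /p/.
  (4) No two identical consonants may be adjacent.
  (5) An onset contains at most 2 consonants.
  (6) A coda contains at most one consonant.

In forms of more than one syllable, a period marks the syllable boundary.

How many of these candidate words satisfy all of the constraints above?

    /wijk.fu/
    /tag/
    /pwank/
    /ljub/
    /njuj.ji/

/wijk.fu/ — violates constraint 6: syllable 1 coda /jk/ has 2 consonants (> 1) → phonotactically illegal
/tag/ — σ1 onset /t/, coda /g/ ok → phonotactically legal
/pwank/ — violates constraint 6: syllable 1 coda /nk/ has 2 consonants (> 1) → phonotactically illegal
/ljub/ — violates constraint 3: syllable 1 coda contains /b/, which is not a licensed coda consonant → phonotactically illegal
/njuj.ji/ — violates constraint 4: adjacent identical consonants /jj/ → phonotactically illegal
Phonotactically legal: /tag/ → 1.

1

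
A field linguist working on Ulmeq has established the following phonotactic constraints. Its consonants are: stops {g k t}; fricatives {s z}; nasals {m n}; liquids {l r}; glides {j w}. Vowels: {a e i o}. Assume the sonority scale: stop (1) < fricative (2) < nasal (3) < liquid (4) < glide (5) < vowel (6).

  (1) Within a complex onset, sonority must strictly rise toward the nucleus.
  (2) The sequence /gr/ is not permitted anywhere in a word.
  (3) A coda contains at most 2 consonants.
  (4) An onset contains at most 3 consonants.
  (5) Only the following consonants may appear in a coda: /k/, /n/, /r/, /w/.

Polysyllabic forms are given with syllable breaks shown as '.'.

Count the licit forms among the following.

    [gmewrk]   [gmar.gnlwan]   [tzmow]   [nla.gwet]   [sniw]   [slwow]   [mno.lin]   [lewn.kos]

[gmewrk] — violates constraint 3: syllable 1 coda /wrk/ has 3 consonants (> 2) → illicit
[gmar.gnlwan] — violates constraint 4: syllable 2 onset /gnlw/ has 4 consonants (> 3) → illicit
[tzmow] — σ1 onset /tzm/ (1→2→3 rises), coda /w/ ok → licit
[nla.gwet] — violates constraint 5: syllable 2 coda contains /t/, which is not a licensed coda consonant → illicit
[sniw] — σ1 onset /sn/ (2→3 rises), coda /w/ ok → licit
[slwow] — σ1 onset /slw/ (2→4→5 rises), coda /w/ ok → licit
[mno.lin] — violates constraint 1: syllable 1 onset /mn/: /m/ (nasal, 3) → /n/ (nasal, 3) does not rise → illicit
[lewn.kos] — violates constraint 5: syllable 2 coda contains /s/, which is not a licensed coda consonant → illicit
Licit: [tzmow], [sniw], [slwow] → 3.

3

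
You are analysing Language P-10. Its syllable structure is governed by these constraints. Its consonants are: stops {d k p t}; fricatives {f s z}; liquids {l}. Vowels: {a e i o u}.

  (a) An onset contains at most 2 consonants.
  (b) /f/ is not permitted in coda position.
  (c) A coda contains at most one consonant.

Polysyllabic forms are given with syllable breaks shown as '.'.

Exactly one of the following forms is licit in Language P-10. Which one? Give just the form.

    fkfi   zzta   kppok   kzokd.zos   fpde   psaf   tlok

tlok

fkfi — violates constraint (a): syllable 1 onset /fkf/ has 3 consonants (> 2) → illicit
zzta — violates constraint (a): syllable 1 onset /zzt/ has 3 consonants (> 2) → illicit
kppok — violates constraint (a): syllable 1 onset /kpp/ has 3 consonants (> 2) → illicit
kzokd.zos — violates constraint (c): syllable 1 coda /kd/ has 2 consonants (> 1) → illicit
fpde — violates constraint (a): syllable 1 onset /fpd/ has 3 consonants (> 2) → illicit
psaf — violates constraint (b): syllable 1 coda contains /f/ → illicit
tlok — σ1 onset /tl/ (2C), coda /k/ ok → licit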